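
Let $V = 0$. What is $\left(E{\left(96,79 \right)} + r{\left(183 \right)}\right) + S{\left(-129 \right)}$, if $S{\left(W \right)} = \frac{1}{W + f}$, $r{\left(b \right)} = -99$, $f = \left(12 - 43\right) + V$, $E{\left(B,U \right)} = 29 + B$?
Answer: $\frac{4159}{160} \approx 25.994$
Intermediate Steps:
$f = -31$ ($f = \left(12 - 43\right) + 0 = -31 + 0 = -31$)
$S{\left(W \right)} = \frac{1}{-31 + W}$ ($S{\left(W \right)} = \frac{1}{W - 31} = \frac{1}{-31 + W}$)
$\left(E{\left(96,79 \right)} + r{\left(183 \right)}\right) + S{\left(-129 \right)} = \left(\left(29 + 96\right) - 99\right) + \frac{1}{-31 - 129} = \left(125 - 99\right) + \frac{1}{-160} = 26 - \frac{1}{160} = \frac{4159}{160}$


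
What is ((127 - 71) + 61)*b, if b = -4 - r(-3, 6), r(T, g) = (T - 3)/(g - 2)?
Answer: -585/2 ≈ -292.50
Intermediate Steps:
r(T, g) = (-3 + T)/(-2 + g)
b = -5/2 (b = -4 - (-3 - 3)/(-2 + 6) = -4 - (-6)/4 = -4 - 1*(-3/2) = -4 + 3/2 = -5/2 ≈ -2.5000)
((127 - 71) + 61)*b = ((127 - 71) + 61)*(-5/2) = (56 + 61)*(-5/2) = 117*(-5/2) = -585/2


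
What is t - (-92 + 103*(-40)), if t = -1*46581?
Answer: -42369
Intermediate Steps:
t = -46581
t - (-92 + 103*(-40)) = -46581 - (-92 + 103*(-40)) = -46581 - (-92 - 4120) = -46581 - 1*(-4212) = -46581 + 4212 = -42369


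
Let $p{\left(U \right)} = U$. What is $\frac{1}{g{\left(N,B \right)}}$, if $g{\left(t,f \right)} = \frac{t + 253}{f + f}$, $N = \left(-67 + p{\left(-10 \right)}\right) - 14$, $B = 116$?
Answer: $\frac{116}{81} \approx 1.4321$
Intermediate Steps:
$N = -91$ ($N = \left(-67 - 10\right) - 14 = -77 - 14 = -91$)
$g{\left(t,f \right)} = \frac{253 + t}{2 f}$
$\frac{1}{g{\left(N,B \right)}} = \frac{1}{\frac{1}{2} \cdot \frac{1}{116} \left(253 - 91\right)} = \frac{1}{\frac{1}{2} \cdot \frac{1}{116} \cdot 162} = \frac{1}{\frac{81}{116}} = \frac{116}{81}$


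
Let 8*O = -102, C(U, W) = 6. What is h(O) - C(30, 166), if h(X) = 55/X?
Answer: -526/51 ≈ -10.314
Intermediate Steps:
O = -51/4 (O = (⅛)*(-102) = -51/4 ≈ -12.750)
h(O) - C(30, 166) = 55/(-51/4) - 1*6 = 55*(-4/51) - 6 = -220/51 - 6 = -526/51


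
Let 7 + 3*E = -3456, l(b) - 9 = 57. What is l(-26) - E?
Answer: 3661/3 ≈ 1220.3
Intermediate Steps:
l(b) = 66 (l(b) = 9 + 57 = 66)
E = -3463/3 (E = -7/3 + (⅓)*(-3456) = -7/3 - 1152 = -3463/3 ≈ -1154.3)
l(-26) - E = 66 - 1*(-3463/3) = 66 + 3463/3 = 3661/3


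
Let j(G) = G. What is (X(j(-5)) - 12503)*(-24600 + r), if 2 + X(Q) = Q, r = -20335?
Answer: 562136850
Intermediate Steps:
X(Q) = -2 + Q
(X(j(-5)) - 12503)*(-24600 + r) = ((-2 - 5) - 12503)*(-24600 - 20335) = (-7 - 12503)*(-44935) = -12510*(-44935) = 562136850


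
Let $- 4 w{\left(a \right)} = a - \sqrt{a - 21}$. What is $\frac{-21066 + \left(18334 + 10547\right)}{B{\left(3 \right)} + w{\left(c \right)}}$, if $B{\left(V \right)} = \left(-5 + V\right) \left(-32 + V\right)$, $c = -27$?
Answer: $\frac{8096340}{67129} - \frac{125040 i \sqrt{3}}{67129} \approx 120.61 - 3.2263 i$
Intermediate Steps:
$B{\left(V \right)} = \left(-32 + V\right) \left(-5 + V\right)$
$w{\left(a \right)} = - \frac{a}{4} + \frac{\sqrt{-21 + a}}{4}$ ($w{\left(a \right)} = - \frac{a - \sqrt{a - 21}}{4} = - \frac{a - \sqrt{-21 + a}}{4} = - \frac{a}{4} + \frac{\sqrt{-21 + a}}{4}$)
$\frac{-21066 + \left(18334 + 10547\right)}{B{\left(3 \right)} + w{\left(c \right)}} = \frac{-21066 + \left(18334 + 10547\right)}{\left(160 + 3^{2} - 111\right) + \left(\left(- \frac{1}{4}\right) \left(-27\right) + \frac{\sqrt{-21 - 27}}{4}\right)} = \frac{-21066 + 28881}{\left(160 + 9 - 111\right) + \left(\frac{27}{4} + \frac{\sqrt{-48}}{4}\right)} = \frac{7815}{58 + \left(\frac{27}{4} + \frac{4 i \sqrt{3}}{4}\right)} = \frac{7815}{58 + \left(\frac{27}{4} + i \sqrt{3}\right)} = \frac{7815}{\frac{259}{4} + i \sqrt{3}}$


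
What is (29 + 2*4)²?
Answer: 1369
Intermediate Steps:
(29 + 2*4)² = (29 + 8)² = 37² = 1369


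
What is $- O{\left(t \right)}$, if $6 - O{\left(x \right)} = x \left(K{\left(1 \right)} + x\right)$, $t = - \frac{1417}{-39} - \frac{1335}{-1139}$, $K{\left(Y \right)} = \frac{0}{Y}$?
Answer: $\frac{16353905002}{11675889} \approx 1400.7$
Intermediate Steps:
$K{\left(Y \right)} = 0$
$t = \frac{128156}{3417}$ ($t = \left(-1417\right) \left(- \frac{1}{39}\right) - - \frac{1335}{1139} = \frac{109}{3} + \frac{1335}{1139} = \frac{128156}{3417} \approx 37.505$)
$O{\left(x \right)} = 6 - x^{2}$ ($O{\left(x \right)} = 6 - x \left(0 + x\right) = 6 - x x = 6 - x^{2}$)
$- O{\left(t \right)} = - (6 - \left(\frac{128156}{3417}\right)^{2}) = - (6 - \frac{16423960336}{11675889}) = \left(-1\right) \left(- \frac{16353905002}{11675889}\right) = \frac{16353905002}{11675889}$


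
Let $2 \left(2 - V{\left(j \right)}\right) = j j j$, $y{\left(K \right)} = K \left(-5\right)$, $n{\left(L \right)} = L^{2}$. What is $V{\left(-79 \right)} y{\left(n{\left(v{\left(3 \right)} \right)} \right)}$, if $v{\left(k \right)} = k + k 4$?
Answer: $- \frac{554673375}{2} \approx -2.7734 \cdot 10^{8}$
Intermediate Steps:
$v{\left(k \right)} = 5 k$ ($v{\left(k \right)} = k + 4 k = 5 k$)
$y{\left(K \right)} = - 5 K$
$V{\left(j \right)} = 2 - \frac{j^{3}}{2}$ ($V{\left(j \right)} = 2 - \frac{j j j}{2} = 2 - \frac{j^{2} j}{2} = 2 - \frac{j^{3}}{2}$)
$V{\left(-79 \right)} y{\left(n{\left(v{\left(3 \right)} \right)} \right)} = \left(2 - \frac{\left(-79\right)^{3}}{2}\right) \left(- 5 \left(5 \cdot 3\right)^{2}\right) = \left(2 - - \frac{493039}{2}\right) \left(- 5 \cdot 15^{2}\right) = \left(2 + \frac{493039}{2}\right) \left(\left(-5\right) 225\right) = \frac{493043}{2} \left(-1125\right) = - \frac{554673375}{2}$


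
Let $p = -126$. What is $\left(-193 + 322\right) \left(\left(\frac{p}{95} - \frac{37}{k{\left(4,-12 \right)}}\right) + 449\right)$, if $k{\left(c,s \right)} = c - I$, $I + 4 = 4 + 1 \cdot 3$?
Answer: $\frac{5032806}{95} \approx 52977.0$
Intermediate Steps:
$I = 3$ ($I = -4 + \left(4 + 1 \cdot 3\right) = -4 + \left(4 + 3\right) = -4 + 7 = 3$)
$k{\left(c,s \right)} = -3 + c$ ($k{\left(c,s \right)} = c - 3 = -3 + c$)
$\left(-193 + 322\right) \left(\left(\frac{p}{95} - \frac{37}{k{\left(4,-12 \right)}}\right) + 449\right) = \left(-193 + 322\right) \left(\left(- \frac{126}{95} - \frac{37}{-3 + 4}\right) + 449\right) = 129 \left(\left(\left(-126\right) \frac{1}{95} - \frac{37}{1}\right) + 449\right) = 129 \left(\left(- \frac{126}{95} - 37\right) + 449\right) = 129 \left(- \frac{3641}{95} + 449\right) = 129 \cdot \frac{39014}{95} = \frac{5032806}{95}$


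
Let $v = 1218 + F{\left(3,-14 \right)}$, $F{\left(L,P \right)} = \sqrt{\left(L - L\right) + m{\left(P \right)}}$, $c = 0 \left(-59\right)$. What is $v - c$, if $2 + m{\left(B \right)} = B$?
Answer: $1218 + 4 i \approx 1218.0 + 4.0 i$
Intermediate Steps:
$c = 0$
$m{\left(B \right)} = -2 + B$
$F{\left(L,P \right)} = \sqrt{-2 + P}$ ($F{\left(L,P \right)} = \sqrt{\left(L - L\right) + \left(-2 + P\right)} = \sqrt{0 + \left(-2 + P\right)} = \sqrt{-2 + P}$)
$v = 1218 + 4 i$ ($v = 1218 + \sqrt{-2 - 14} = 1218 + \sqrt{-16} = 1218 + 4 i \approx 1218.0 + 4.0 i$)
$v - c = \left(1218 + 4 i\right) - 0 = \left(1218 + 4 i\right) + 0 = 1218 + 4 i$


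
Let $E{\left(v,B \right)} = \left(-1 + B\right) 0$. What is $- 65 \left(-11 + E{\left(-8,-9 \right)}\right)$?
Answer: $715$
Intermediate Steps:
$E{\left(v,B \right)} = 0$
$- 65 \left(-11 + E{\left(-8,-9 \right)}\right) = - 65 \left(-11 + 0\right) = \left(-65\right) \left(-11\right) = 715$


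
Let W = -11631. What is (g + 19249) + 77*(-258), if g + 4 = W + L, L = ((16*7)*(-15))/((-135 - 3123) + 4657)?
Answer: -17142228/1399 ≈ -12253.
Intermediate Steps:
L = -1680/1399 (L = (112*(-15))/(-3258 + 4657) = -1680/1399 ≈ -1.2009)
g = -16279045/1399 (g = -4 + (-11631 - 1680/1399) = -4 - 16273449/1399 = -16279045/1399 ≈ -11636.)
(g + 19249) + 77*(-258) = (-16279045/1399 + 19249) + 77*(-258) = 10650306/1399 - 19866 = -17142228/1399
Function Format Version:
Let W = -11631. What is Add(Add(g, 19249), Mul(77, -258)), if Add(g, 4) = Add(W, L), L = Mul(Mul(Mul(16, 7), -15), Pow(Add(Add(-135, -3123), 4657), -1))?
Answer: Rational(-17142228, 1399) ≈ -12253.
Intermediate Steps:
L = Rational(-1680, 1399) (L = Mul(Mul(112, -15), Pow(Add(-3258, 4657), -1)) = Mul(-1680, Pow(1399, -1)) = Mul(-1680, Rational(1, 1399)) = Rational(-1680, 1399) ≈ -1.2009)
g = Rational(-16279045, 1399) (g = Add(-4, Add(-11631, Rational(-1680, 1399))) = Add(-4, Rational(-16273449, 1399)) = Rational(-16279045, 1399) ≈ -11636.)
Add(Add(g, 19249), Mul(77, -258)) = Add(Add(Rational(-16279045, 1399), 19249), Mul(77, -258)) = Add(Rational(10650306, 1399), -19866) = Rational(-17142228, 1399)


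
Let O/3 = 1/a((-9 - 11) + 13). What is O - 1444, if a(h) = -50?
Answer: -72203/50 ≈ -1444.1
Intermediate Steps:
O = -3/50 (O = 3/(-50) = 3*(-1/50) = -3/50 ≈ -0.060000)
O - 1444 = -3/50 - 1444 = -72203/50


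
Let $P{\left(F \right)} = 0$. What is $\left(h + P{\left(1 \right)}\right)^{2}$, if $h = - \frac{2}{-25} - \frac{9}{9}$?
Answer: $\frac{529}{625} \approx 0.8464$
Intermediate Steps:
$h = - \frac{23}{25}$ ($h = \left(-2\right) \left(- \frac{1}{25}\right) - 1 = \frac{2}{25} - 1 = - \frac{23}{25} \approx -0.92$)
$\left(h + P{\left(1 \right)}\right)^{2} = \left(- \frac{23}{25} + 0\right)^{2} = \left(- \frac{23}{25}\right)^{2} = \frac{529}{625}$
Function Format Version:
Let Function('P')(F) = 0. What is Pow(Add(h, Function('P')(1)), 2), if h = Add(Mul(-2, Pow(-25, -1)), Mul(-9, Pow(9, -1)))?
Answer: Rational(529, 625) ≈ 0.84640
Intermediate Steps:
h = Rational(-23, 25) (h = Add(Mul(-2, Rational(-1, 25)), Mul(-9, Rational(1, 9))) = Add(Rational(2, 25), -1) = Rational(-23, 25) ≈ -0.92000)
Pow(Add(h, Function('P')(1)), 2) = Pow(Add(Rational(-23, 25), 0), 2) = Pow(Rational(-23, 25), 2) = Rational(529, 625)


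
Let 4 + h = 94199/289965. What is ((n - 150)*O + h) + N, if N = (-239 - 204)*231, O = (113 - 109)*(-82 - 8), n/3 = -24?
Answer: -6500051206/289965 ≈ -22417.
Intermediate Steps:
n = -72 (n = 3*(-24) = -72)
O = -360 (O = 4*(-90) = -360)
h = -1065661/289965 (h = -4 + 94199/289965 = -1065661/289965 ≈ -3.6751)
N = -102333 (N = -443*231 = -102333)
((n - 150)*O + h) + N = ((-72 - 150)*(-360) - 1065661/289965) - 102333 = (-222*(-360) - 1065661/289965) - 102333 = (79920 - 1065661/289965) - 102333 = 23172937139/289965 - 102333 = -6500051206/289965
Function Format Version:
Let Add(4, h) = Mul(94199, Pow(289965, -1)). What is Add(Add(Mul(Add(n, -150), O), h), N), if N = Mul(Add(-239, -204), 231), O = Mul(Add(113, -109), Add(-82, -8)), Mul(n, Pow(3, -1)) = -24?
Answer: Rational(-6500051206, 289965) ≈ -22417.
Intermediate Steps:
n = -72 (n = Mul(3, -24) = -72)
O = -360 (O = Mul(4, -90) = -360)
h = Rational(-1065661, 289965) (h = Add(-4, Mul(94199, Pow(289965, -1))) = Add(-4, Mul(94199, Rational(1, 289965))) = Add(-4, Rational(94199, 289965)) = Rational(-1065661, 289965) ≈ -3.6751)
N = -102333 (N = Mul(-443, 231) = -102333)
Add(Add(Mul(Add(n, -150), O), h), N) = Add(Add(Mul(Add(-72, -150), -360), Rational(-1065661, 289965)), -102333) = Add(Add(Mul(-222, -360), Rational(-1065661, 289965)), -102333) = Add(Add(79920, Rational(-1065661, 289965)), -102333) = Add(Rational(23172937139, 289965), -102333) = Rational(-6500051206, 289965)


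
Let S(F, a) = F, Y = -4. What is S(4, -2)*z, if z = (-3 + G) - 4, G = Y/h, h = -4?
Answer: -24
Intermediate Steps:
G = 1 (G = -4/(-4) = -4*(-¼) = 1)
z = -6 (z = (-3 + 1) - 4 = -2 - 4 = -6)
S(4, -2)*z = 4*(-6) = -24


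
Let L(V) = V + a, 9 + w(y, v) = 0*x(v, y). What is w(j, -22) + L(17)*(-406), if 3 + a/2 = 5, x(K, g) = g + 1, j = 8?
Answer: -8535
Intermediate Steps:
x(K, g) = 1 + g
a = 4 (a = -6 + 2*5 = -6 + 10 = 4)
w(y, v) = -9 (w(y, v) = -9 + 0*(1 + y) = -9 + 0 = -9)
L(V) = 4 + V (L(V) = V + 4 = 4 + V)
w(j, -22) + L(17)*(-406) = -9 + (4 + 17)*(-406) = -9 + 21*(-406) = -9 - 8526 = -8535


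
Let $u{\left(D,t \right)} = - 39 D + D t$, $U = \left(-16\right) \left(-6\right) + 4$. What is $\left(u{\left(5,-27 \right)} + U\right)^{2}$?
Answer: $52900$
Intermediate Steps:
$U = 100$ ($U = 96 + 4 = 100$)
$\left(u{\left(5,-27 \right)} + U\right)^{2} = \left(5 \left(-39 - 27\right) + 100\right)^{2} = \left(5 \left(-66\right) + 100\right)^{2} = \left(-330 + 100\right)^{2} = \left(-230\right)^{2} = 52900$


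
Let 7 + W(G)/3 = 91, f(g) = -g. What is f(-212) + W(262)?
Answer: 464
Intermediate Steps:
W(G) = 252 (W(G) = -21 + 3*91 = -21 + 273 = 252)
f(-212) + W(262) = -1*(-212) + 252 = 212 + 252 = 464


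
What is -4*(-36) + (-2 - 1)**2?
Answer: 153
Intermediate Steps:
-4*(-36) + (-2 - 1)**2 = 144 + (-3)**2 = 144 + 9 = 153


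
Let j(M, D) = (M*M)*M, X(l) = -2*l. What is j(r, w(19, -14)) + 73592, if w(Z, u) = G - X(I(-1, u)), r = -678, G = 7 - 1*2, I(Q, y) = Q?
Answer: -311592160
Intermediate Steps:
G = 5 (G = 7 - 2 = 5)
w(Z, u) = 3 (w(Z, u) = 5 - (-2)*(-1) = 5 - 1*2 = 5 - 2 = 3)
j(M, D) = M³ (j(M, D) = M²*M = M³)
j(r, w(19, -14)) + 73592 = (-678)³ + 73592 = -311665752 + 73592 = -311592160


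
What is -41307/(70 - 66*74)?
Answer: 41307/4814 ≈ 8.5806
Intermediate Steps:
-41307/(70 - 66*74) = -41307/(70 - 4884) = -41307/(-4814) = -41307*(-1/4814) = 41307/4814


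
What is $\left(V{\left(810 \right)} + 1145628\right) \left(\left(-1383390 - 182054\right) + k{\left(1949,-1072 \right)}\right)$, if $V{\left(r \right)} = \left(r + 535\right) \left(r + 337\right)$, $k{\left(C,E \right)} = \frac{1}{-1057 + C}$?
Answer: $- \frac{3753937771320121}{892} \approx -4.2085 \cdot 10^{12}$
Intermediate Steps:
$V{\left(r \right)} = \left(337 + r\right) \left(535 + r\right)$ ($V{\left(r \right)} = \left(535 + r\right) \left(337 + r\right) = \left(337 + r\right) \left(535 + r\right)$)
$\left(V{\left(810 \right)} + 1145628\right) \left(\left(-1383390 - 182054\right) + k{\left(1949,-1072 \right)}\right) = \left(\left(180295 + 810^{2} + 872 \cdot 810\right) + 1145628\right) \left(\left(-1383390 - 182054\right) + \frac{1}{-1057 + 1949}\right) = \left(\left(180295 + 656100 + 706320\right) + 1145628\right) \left(\left(-1383390 - 182054\right) + \frac{1}{892}\right) = \left(1542715 + 1145628\right) \left(-1565444 + \frac{1}{892}\right) = 2688343 \left(- \frac{1396376047}{892}\right) = - \frac{3753937771320121}{892}$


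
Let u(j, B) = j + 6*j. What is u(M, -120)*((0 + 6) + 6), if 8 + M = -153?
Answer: -13524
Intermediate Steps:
M = -161 (M = -8 - 153 = -161)
u(j, B) = 7*j
u(M, -120)*((0 + 6) + 6) = (7*(-161))*((0 + 6) + 6) = -1127*(6 + 6) = -1127*12 = -13524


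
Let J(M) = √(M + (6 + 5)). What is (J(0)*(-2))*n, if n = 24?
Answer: -48*√11 ≈ -159.20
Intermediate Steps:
J(M) = √(11 + M) (J(M) = √(M + 11) = √(11 + M))
(J(0)*(-2))*n = (√(11 + 0)*(-2))*24 = (√11*(-2))*24 = -2*√11*24 = -48*√11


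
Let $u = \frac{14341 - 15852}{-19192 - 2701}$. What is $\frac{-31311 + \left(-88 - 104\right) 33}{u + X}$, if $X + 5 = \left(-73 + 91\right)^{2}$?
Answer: $- \frac{824205771}{6985378} \approx -117.99$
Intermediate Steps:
$u = \frac{1511}{21893}$ ($u = - \frac{1511}{-21893} = \left(-1511\right) \left(- \frac{1}{21893}\right) = \frac{1511}{21893} \approx 0.069018$)
$X = 319$ ($X = -5 + \left(-73 + 91\right)^{2} = -5 + 18^{2} = -5 + 324 = 319$)
$\frac{-31311 + \left(-88 - 104\right) 33}{u + X} = \frac{-31311 + \left(-88 - 104\right) 33}{\frac{1511}{21893} + 319} = \frac{-31311 - 6336}{\frac{6985378}{21893}} = \left(-31311 - 6336\right) \frac{21893}{6985378} = \left(-37647\right) \frac{21893}{6985378} = - \frac{824205771}{6985378}$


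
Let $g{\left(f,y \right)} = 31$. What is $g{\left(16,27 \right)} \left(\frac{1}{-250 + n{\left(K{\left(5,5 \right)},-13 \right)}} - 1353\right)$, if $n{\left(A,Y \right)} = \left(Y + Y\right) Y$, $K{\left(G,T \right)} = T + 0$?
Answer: $- \frac{3690953}{88} \approx -41943.0$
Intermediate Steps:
$K{\left(G,T \right)} = T$
$n{\left(A,Y \right)} = 2 Y^{2}$ ($n{\left(A,Y \right)} = 2 Y Y = 2 Y^{2}$)
$g{\left(16,27 \right)} \left(\frac{1}{-250 + n{\left(K{\left(5,5 \right)},-13 \right)}} - 1353\right) = 31 \left(\frac{1}{-250 + 2 \left(-13\right)^{2}} - 1353\right) = 31 \left(\frac{1}{-250 + 2 \cdot 169} - 1353\right) = 31 \left(\frac{1}{-250 + 338} - 1353\right) = 31 \left(\frac{1}{88} - 1353\right) = 31 \left(- \frac{119063}{88}\right) = - \frac{3690953}{88}$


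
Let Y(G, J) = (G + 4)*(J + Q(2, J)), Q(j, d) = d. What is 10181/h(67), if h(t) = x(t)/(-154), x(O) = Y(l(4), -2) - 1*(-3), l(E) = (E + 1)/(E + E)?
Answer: 3135748/31 ≈ 1.0115e+5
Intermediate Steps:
l(E) = (1 + E)/(2*E) (l(E) = (1 + E)/((2*E)) = (1 + E)*(1/(2*E)) = (1 + E)/(2*E))
Y(G, J) = 2*J*(4 + G) (Y(G, J) = (G + 4)*(J + J) = (4 + G)*(2*J) = 2*J*(4 + G))
x(O) = -31/2 (x(O) = 2*(-2)*(4 + (½)*(1 + 4)/4) - 1*(-3) = 2*(-2)*(4 + (½)*(¼)*5) + 3 = 2*(-2)*(4 + 5/8) + 3 = 2*(-2)*(37/8) + 3 = -37/2 + 3 = -31/2)
h(t) = 31/308 (h(t) = -31/2/(-154) = -31/2*(-1/154) = 31/308)
10181/h(67) = 10181/(31/308) = 10181*(308/31) = 3135748/31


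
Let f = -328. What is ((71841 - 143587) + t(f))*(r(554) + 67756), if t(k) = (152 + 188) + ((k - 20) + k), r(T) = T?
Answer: -4923921420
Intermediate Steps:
t(k) = 320 + 2*k (t(k) = 340 + ((-20 + k) + k) = 340 + (-20 + 2*k) = 320 + 2*k)
((71841 - 143587) + t(f))*(r(554) + 67756) = ((71841 - 143587) + (320 + 2*(-328)))*(554 + 67756) = (-71746 + (320 - 656))*68310 = (-71746 - 336)*68310 = -72082*68310 = -4923921420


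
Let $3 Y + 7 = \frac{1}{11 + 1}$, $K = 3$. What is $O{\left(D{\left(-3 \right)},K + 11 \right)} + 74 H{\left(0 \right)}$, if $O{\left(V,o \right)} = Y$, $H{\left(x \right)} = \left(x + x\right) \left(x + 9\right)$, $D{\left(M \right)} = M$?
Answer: $- \frac{83}{36} \approx -2.3056$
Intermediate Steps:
$Y = - \frac{83}{36}$ ($Y = - \frac{7}{3} + \frac{1}{3 \left(11 + 1\right)} = - \frac{7}{3} + \frac{1}{3 \cdot 12} = - \frac{7}{3} + \frac{1}{3} \cdot \frac{1}{12} = - \frac{7}{3} + \frac{1}{36} = - \frac{83}{36} \approx -2.3056$)
$H{\left(x \right)} = 2 x \left(9 + x\right)$
$O{\left(V,o \right)} = - \frac{83}{36}$
$O{\left(D{\left(-3 \right)},K + 11 \right)} + 74 H{\left(0 \right)} = - \frac{83}{36} + 74 \cdot 2 \cdot 0 \left(9 + 0\right) = - \frac{83}{36} + 74 \cdot 2 \cdot 0 \cdot 9 = - \frac{83}{36} + 74 \cdot 0 = - \frac{83}{36} + 0 = - \frac{83}{36}$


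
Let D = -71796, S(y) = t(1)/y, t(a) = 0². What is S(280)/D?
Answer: 0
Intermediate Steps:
t(a) = 0
S(y) = 0 (S(y) = 0/y = 0)
S(280)/D = 0/(-71796) = 0*(-1/71796) = 0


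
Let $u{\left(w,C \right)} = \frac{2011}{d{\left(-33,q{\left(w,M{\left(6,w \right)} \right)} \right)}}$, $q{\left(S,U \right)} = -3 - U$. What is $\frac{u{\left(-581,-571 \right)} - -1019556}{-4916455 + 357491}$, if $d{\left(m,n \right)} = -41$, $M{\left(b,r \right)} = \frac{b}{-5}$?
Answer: $- \frac{41799785}{186917524} \approx -0.22363$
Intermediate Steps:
$M{\left(b,r \right)} = - \frac{b}{5}$ ($M{\left(b,r \right)} = b \left(- \frac{1}{5}\right) = - \frac{b}{5}$)
$u{\left(w,C \right)} = - \frac{2011}{41}$ ($u{\left(w,C \right)} = \frac{2011}{-41} = 2011 \left(- \frac{1}{41}\right) = - \frac{2011}{41}$)
$\frac{u{\left(-581,-571 \right)} - -1019556}{-4916455 + 357491} = \frac{- \frac{2011}{41} - -1019556}{-4916455 + 357491} = \frac{- \frac{2011}{41} + 1019556}{-4558964} = \frac{41799785}{41} \left(- \frac{1}{4558964}\right) = - \frac{41799785}{186917524}$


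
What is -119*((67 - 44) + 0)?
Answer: -2737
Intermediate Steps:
-119*((67 - 44) + 0) = -119*(23 + 0) = -119*23 = -2737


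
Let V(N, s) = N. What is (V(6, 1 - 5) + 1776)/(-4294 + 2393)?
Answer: -1782/1901 ≈ -0.93740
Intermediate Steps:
(V(6, 1 - 5) + 1776)/(-4294 + 2393) = (6 + 1776)/(-4294 + 2393) = 1782/(-1901) = 1782*(-1/1901) = -1782/1901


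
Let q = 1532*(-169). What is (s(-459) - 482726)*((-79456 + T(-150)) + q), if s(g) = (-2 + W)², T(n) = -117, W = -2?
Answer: 163388163510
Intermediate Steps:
s(g) = 16 (s(g) = (-2 - 2)² = (-4)² = 16)
q = -258908
(s(-459) - 482726)*((-79456 + T(-150)) + q) = (16 - 482726)*((-79456 - 117) - 258908) = -482710*(-79573 - 258908) = -482710*(-338481) = 163388163510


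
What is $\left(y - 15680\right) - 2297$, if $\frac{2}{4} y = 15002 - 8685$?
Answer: $-5343$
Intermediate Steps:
$y = 12634$ ($y = 2 \left(15002 - 8685\right) = 2 \cdot 6317 = 12634$)
$\left(y - 15680\right) - 2297 = \left(12634 - 15680\right) - 2297 = -3046 - 2297 = -5343$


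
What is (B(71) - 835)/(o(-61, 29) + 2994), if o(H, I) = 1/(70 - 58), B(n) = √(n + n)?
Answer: -10020/35929 + 12*√142/35929 ≈ -0.27490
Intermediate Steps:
B(n) = √2*√n (B(n) = √(2*n) = √2*√n)
o(H, I) = 1/12
(B(71) - 835)/(o(-61, 29) + 2994) = (√2*√71 - 835)/(1/12 + 2994) = (√142 - 835)/(35929/12) = (-835 + √142)*(12/35929) = -10020/35929 + 12*√142/35929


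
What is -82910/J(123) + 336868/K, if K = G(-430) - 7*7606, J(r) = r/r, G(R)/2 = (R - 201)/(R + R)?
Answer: -1898239051630/22893429 ≈ -82916.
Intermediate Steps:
G(R) = (-201 + R)/R (G(R) = 2*((R - 201)/(R + R)) = 2*((-201 + R)/((2*R))) = 2*((-201 + R)*(1/(2*R))) = 2*((-201 + R)/(2*R)) = (-201 + R)/R)
J(r) = 1
K = -22893429/430 (K = (-201 - 430)/(-430) - 7*7606 = -1/430*(-631) - 1*53242 = 631/430 - 53242 = -22893429/430 ≈ -53241.)
-82910/J(123) + 336868/K = -82910/1 + 336868/(-22893429/430) = -82910*1 + 336868*(-430/22893429) = -82910 - 144853240/22893429 = -1898239051630/22893429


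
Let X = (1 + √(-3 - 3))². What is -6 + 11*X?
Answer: -61 + 22*I*√6 ≈ -61.0 + 53.889*I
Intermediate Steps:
X = (1 + I*√6)² (X = (1 + √(-6))² = (1 + I*√6)² ≈ -5.0 + 4.899*I)
-6 + 11*X = -6 + 11*(1 + I*√6)²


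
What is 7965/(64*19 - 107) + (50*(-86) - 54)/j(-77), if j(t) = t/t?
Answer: -4820621/1109 ≈ -4346.8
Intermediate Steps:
j(t) = 1
7965/(64*19 - 107) + (50*(-86) - 54)/j(-77) = 7965/(64*19 - 107) + (50*(-86) - 54)/1 = 7965/(1216 - 107) + (-4300 - 54)*1 = 7965/1109 - 4354*1 = 7965*(1/1109) - 4354 = 7965/1109 - 4354 = -4820621/1109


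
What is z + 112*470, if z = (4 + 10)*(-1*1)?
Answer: 52626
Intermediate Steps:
z = -14 (z = 14*(-1) = -14)
z + 112*470 = -14 + 112*470 = -14 + 52640 = 52626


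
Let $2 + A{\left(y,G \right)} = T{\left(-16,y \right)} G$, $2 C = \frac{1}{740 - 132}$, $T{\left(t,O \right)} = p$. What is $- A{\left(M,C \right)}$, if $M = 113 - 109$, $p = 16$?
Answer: $\frac{151}{76} \approx 1.9868$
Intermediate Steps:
$T{\left(t,O \right)} = 16$
$M = 4$ ($M = 113 - 109 = 4$)
$C = \frac{1}{1216}$ ($C = \frac{1}{2 \left(740 - 132\right)} = \frac{1}{2 \cdot 608} = \frac{1}{2} \cdot \frac{1}{608} = \frac{1}{1216} \approx 0.00082237$)
$A{\left(y,G \right)} = -2 + 16 G$
$- A{\left(M,C \right)} = - (-2 + 16 \cdot \frac{1}{1216}) = - (-2 + \frac{1}{76}) = \left(-1\right) \left(- \frac{151}{76}\right) = \frac{151}{76}$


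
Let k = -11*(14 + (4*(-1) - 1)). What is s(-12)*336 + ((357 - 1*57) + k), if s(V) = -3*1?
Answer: -807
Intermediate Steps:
k = -99 (k = -11*(14 + (-4 - 1)) = -11*(14 - 5) = -11*9 = -99)
s(V) = -3
s(-12)*336 + ((357 - 1*57) + k) = -3*336 + ((357 - 1*57) - 99) = -1008 + ((357 - 57) - 99) = -1008 + (300 - 99) = -1008 + 201 = -807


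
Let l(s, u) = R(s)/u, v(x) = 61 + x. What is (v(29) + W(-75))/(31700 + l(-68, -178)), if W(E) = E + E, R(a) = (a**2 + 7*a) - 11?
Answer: -10680/5638463 ≈ -0.0018941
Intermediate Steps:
R(a) = -11 + a**2 + 7*a
W(E) = 2*E
l(s, u) = (-11 + s**2 + 7*s)/u
(v(29) + W(-75))/(31700 + l(-68, -178)) = ((61 + 29) + 2*(-75))/(31700 + (-11 + (-68)**2 + 7*(-68))/(-178)) = (90 - 150)/(31700 - (-11 + 4624 - 476)/178) = -60/(31700 - 1/178*4137) = -60/(31700 - 4137/178) = -60/5638463/178 = -60*178/5638463 = -10680/5638463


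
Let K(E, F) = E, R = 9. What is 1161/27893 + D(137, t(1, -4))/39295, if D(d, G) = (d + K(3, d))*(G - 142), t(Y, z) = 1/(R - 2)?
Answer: -101666697/219211087 ≈ -0.46378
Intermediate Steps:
t(Y, z) = 1/7 (t(Y, z) = 1/(9 - 2) = 1/7)
D(d, G) = (-142 + G)*(3 + d) (D(d, G) = (d + 3)*(G - 142) = (3 + d)*(-142 + G) = (-142 + G)*(3 + d))
1161/27893 + D(137, t(1, -4))/39295 = 1161/27893 + (-426 - 142*137 + 3*(1/7) + (1/7)*137)/39295 = 1161*(1/27893) + (-426 - 19454 + 3/7 + 137/7)*(1/39295) = 1161/27893 - 19860*1/39295 = 1161/27893 - 3972/7859 = -101666697/219211087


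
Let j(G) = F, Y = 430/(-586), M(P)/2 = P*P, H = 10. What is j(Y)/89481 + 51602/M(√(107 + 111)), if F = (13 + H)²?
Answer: 2308814603/19506858 ≈ 118.36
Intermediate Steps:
M(P) = 2*P² (M(P) = 2*(P*P) = 2*P²)
Y = -215/293 (Y = 430*(-1/586) = -215/293 ≈ -0.73379)
F = 529 (F = (13 + 10)² = 23² = 529)
j(G) = 529
j(Y)/89481 + 51602/M(√(107 + 111)) = 529/89481 + 51602/((2*(√(107 + 111))²)) = 529*(1/89481) + 51602/((2*(√218)²)) = 529/89481 + 51602/((2*218)) = 529/89481 + 51602/436 = 529/89481 + 51602*(1/436) = 529/89481 + 25801/218 = 2308814603/19506858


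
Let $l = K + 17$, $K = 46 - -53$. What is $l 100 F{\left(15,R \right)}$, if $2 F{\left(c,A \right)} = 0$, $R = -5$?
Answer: $0$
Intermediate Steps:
$F{\left(c,A \right)} = 0$ ($F{\left(c,A \right)} = \frac{1}{2} \cdot 0 = 0$)
$K = 99$ ($K = 46 + 53 = 99$)
$l = 116$ ($l = 99 + 17 = 116$)
$l 100 F{\left(15,R \right)} = 116 \cdot 100 \cdot 0 = 11600 \cdot 0 = 0$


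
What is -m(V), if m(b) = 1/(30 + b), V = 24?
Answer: -1/54 ≈ -0.018519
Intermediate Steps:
-m(V) = -1/(30 + 24) = -1/54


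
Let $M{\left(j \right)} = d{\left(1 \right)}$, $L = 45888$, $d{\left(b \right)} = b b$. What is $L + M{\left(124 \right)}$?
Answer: $45889$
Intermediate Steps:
$d{\left(b \right)} = b^{2}$
$M{\left(j \right)} = 1$ ($M{\left(j \right)} = 1^{2} = 1$)
$L + M{\left(124 \right)} = 45888 + 1 = 45889$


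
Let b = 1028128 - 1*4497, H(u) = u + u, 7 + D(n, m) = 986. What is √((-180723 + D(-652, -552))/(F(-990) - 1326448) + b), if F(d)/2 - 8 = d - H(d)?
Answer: √112226637681224007/331113 ≈ 1011.7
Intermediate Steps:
D(n, m) = 979 (D(n, m) = -7 + 986 = 979)
H(u) = 2*u
F(d) = 16 - 2*d (F(d) = 16 + 2*(d - 2*d) = 16 + 2*(-d) = 16 - 2*d)
b = 1023631 (b = 1028128 - 4497 = 1023631)
√((-180723 + D(-652, -552))/(F(-990) - 1326448) + b) = √((-180723 + 979)/((16 - 2*(-990)) - 1326448) + 1023631) = √(-179744/((16 + 1980) - 1326448) + 1023631) = √(-179744/(1996 - 1326448) + 1023631) = √(-179744/(-1324452) + 1023631) = √(-179744*(-1/1324452) + 1023631) = √(44936/331113 + 1023631) = √(338937576239/331113) = √112226637681224007/331113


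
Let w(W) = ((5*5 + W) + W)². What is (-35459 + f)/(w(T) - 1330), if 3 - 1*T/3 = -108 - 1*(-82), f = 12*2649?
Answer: -3671/38271 ≈ -0.095921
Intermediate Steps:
f = 31788
T = 87 (T = 9 - 3*(-108 - 1*(-82)) = 9 - 3*(-108 + 82) = 9 - 3*(-26) = 9 + 78 = 87)
w(W) = (25 + 2*W)² (w(W) = ((25 + W) + W)² = (25 + 2*W)²)
(-35459 + f)/(w(T) - 1330) = (-35459 + 31788)/((25 + 2*87)² - 1330) = -3671/((25 + 174)² - 1330) = -3671/(199² - 1330) = -3671/(39601 - 1330) = -3671/38271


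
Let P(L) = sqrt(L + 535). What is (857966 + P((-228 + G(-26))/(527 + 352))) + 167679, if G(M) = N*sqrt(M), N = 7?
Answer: 1025645 + sqrt(413162523 + 6153*I*sqrt(26))/879 ≈ 1.0257e+6 + 0.000878*I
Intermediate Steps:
G(M) = 7*sqrt(M)
P(L) = sqrt(535 + L)
(857966 + P((-228 + G(-26))/(527 + 352))) + 167679 = (857966 + sqrt(535 + (-228 + 7*sqrt(-26))/(527 + 352))) + 167679 = (857966 + sqrt(535 + (-228 + 7*(I*sqrt(26)))/879)) + 167679 = (857966 + sqrt(535 + (-228 + 7*I*sqrt(26))*(1/879))) + 167679 = (857966 + sqrt(535 + (-76/293 + 7*I*sqrt(26)/879))) + 167679 = (857966 + sqrt(156679/293 + 7*I*sqrt(26)/879)) + 167679 = 1025645 + sqrt(156679/293 + 7*I*sqrt(26)/879)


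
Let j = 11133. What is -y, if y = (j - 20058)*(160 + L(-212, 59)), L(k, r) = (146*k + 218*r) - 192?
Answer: -161738850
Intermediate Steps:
L(k, r) = -192 + 146*k + 218*r
y = 161738850 (y = (11133 - 20058)*(160 + (-192 + 146*(-212) + 218*59)) = -8925*(160 + (-192 - 30952 + 12862)) = -8925*(160 - 18282) = -8925*(-18122) = 161738850)
-y = -1*161738850 = -161738850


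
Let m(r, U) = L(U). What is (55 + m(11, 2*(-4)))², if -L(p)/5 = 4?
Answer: 1225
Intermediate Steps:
L(p) = -20 (L(p) = -5*4 = -20)
m(r, U) = -20
(55 + m(11, 2*(-4)))² = (55 - 20)² = 35² = 1225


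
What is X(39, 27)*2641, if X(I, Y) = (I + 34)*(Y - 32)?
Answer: -963965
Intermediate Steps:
X(I, Y) = (-32 + Y)*(34 + I) (X(I, Y) = (34 + I)*(-32 + Y) = (-32 + Y)*(34 + I))
X(39, 27)*2641 = (-1088 - 32*39 + 34*27 + 39*27)*2641 = (-1088 - 1248 + 918 + 1053)*2641 = -365*2641 = -963965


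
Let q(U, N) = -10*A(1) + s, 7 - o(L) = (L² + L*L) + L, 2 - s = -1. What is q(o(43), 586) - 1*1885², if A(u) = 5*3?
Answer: -3553372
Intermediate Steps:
A(u) = 15
s = 3 (s = 2 - 1*(-1) = 2 + 1 = 3)
o(L) = 7 - L - 2*L² (o(L) = 7 - ((L² + L*L) + L) = 7 - ((L² + L²) + L) = 7 - (2*L² + L) = 7 - (L + 2*L²) = 7 + (-L - 2*L²) = 7 - L - 2*L²)
q(U, N) = -147 (q(U, N) = -10*15 + 3 = -150 + 3 = -147)
q(o(43), 586) - 1*1885² = -147 - 1*1885² = -147 - 1*3553225 = -147 - 3553225 = -3553372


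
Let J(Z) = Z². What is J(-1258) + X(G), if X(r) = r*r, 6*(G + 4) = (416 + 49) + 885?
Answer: 1631405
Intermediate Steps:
G = 221 (G = -4 + ((416 + 49) + 885)/6 = -4 + (465 + 885)/6 = -4 + (⅙)*1350 = -4 + 225 = 221)
X(r) = r²
J(-1258) + X(G) = (-1258)² + 221² = 1582564 + 48841 = 1631405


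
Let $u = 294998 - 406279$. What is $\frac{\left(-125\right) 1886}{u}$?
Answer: $\frac{235750}{111281} \approx 2.1185$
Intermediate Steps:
$u = -111281$ ($u = 294998 - 406279 = -111281$)
$\frac{\left(-125\right) 1886}{u} = \frac{\left(-125\right) 1886}{-111281} = \left(-235750\right) \left(- \frac{1}{111281}\right) = \frac{235750}{111281}$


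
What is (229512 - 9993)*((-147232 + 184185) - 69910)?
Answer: -7234687683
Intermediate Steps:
(229512 - 9993)*((-147232 + 184185) - 69910) = 219519*(36953 - 69910) = 219519*(-32957) = -7234687683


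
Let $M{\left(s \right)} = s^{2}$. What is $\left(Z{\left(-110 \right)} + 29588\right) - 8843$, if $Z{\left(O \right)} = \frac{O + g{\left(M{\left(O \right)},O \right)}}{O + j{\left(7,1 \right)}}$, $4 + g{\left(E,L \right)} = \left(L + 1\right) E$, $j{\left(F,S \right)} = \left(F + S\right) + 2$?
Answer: $\frac{1696757}{50} \approx 33935.0$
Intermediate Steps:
$j{\left(F,S \right)} = 2 + F + S$
$g{\left(E,L \right)} = -4 + E \left(1 + L\right)$ ($g{\left(E,L \right)} = -4 + \left(L + 1\right) E = -4 + \left(1 + L\right) E = -4 + E \left(1 + L\right)$)
$Z{\left(O \right)} = \frac{-4 + O + O^{2} + O^{3}}{10 + O}$ ($Z{\left(O \right)} = \frac{O + \left(-4 + O^{2} + O^{2} O\right)}{O + \left(2 + 7 + 1\right)} = \frac{O + \left(-4 + O^{2} + O^{3}\right)}{O + 10} = \frac{-4 + O + O^{2} + O^{3}}{10 + O}$)
$\left(Z{\left(-110 \right)} + 29588\right) - 8843 = \left(\frac{-4 - 110 + \left(-110\right)^{2} + \left(-110\right)^{3}}{10 - 110} + 29588\right) - 8843 = \left(\frac{-4 - 110 + 12100 - 1331000}{-100} + 29588\right) - 8843 = \left(\left(- \frac{1}{100}\right) \left(-1319014\right) + 29588\right) - 8843 = \left(\frac{659507}{50} + 29588\right) - 8843 = \frac{2138907}{50} - 8843 = \frac{1696757}{50}$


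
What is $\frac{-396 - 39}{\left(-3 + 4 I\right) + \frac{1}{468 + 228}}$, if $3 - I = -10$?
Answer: $- \frac{60552}{6821} \approx -8.8773$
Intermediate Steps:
$I = 13$ ($I = 3 - -10 = 3 + 10 = 13$)
$\frac{-396 - 39}{\left(-3 + 4 I\right) + \frac{1}{468 + 228}} = \frac{-396 - 39}{\left(-3 + 4 \cdot 13\right) + \frac{1}{468 + 228}} = - \frac{435}{\left(-3 + 52\right) + \frac{1}{696}} = - \frac{435}{49 + \frac{1}{696}} = - \frac{435}{\frac{34105}{696}} = \left(-435\right) \frac{696}{34105} = - \frac{60552}{6821}$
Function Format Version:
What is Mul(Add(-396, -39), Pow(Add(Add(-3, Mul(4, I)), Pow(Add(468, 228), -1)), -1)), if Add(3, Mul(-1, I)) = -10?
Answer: Rational(-60552, 6821) ≈ -8.8773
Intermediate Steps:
I = 13 (I = Add(3, Mul(-1, -10)) = Add(3, 10) = 13)
Mul(Add(-396, -39), Pow(Add(Add(-3, Mul(4, I)), Pow(Add(468, 228), -1)), -1)) = Mul(Add(-396, -39), Pow(Add(Add(-3, Mul(4, 13)), Pow(Add(468, 228), -1)), -1)) = Mul(-435, Pow(Add(Add(-3, 52), Pow(696, -1)), -1)) = Mul(-435, Pow(Add(49, Rational(1, 696)), -1)) = Mul(-435, Pow(Rational(34105, 696), -1)) = Mul(-435, Rational(696, 34105)) = Rational(-60552, 6821)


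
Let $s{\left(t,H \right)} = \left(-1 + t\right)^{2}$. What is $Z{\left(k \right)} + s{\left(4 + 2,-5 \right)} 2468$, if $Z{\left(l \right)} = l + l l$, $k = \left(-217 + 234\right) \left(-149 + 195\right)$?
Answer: $674006$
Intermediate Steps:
$k = 782$ ($k = 17 \cdot 46 = 782$)
$Z{\left(l \right)} = l + l^{2}$
$Z{\left(k \right)} + s{\left(4 + 2,-5 \right)} 2468 = 782 \left(1 + 782\right) + \left(-1 + \left(4 + 2\right)\right)^{2} \cdot 2468 = 782 \cdot 783 + \left(-1 + 6\right)^{2} \cdot 2468 = 612306 + 5^{2} \cdot 2468 = 612306 + 25 \cdot 2468 = 612306 + 61700 = 674006$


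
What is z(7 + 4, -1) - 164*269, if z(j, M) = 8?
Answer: -44108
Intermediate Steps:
z(7 + 4, -1) - 164*269 = 8 - 164*269 = 8 - 44116 = -44108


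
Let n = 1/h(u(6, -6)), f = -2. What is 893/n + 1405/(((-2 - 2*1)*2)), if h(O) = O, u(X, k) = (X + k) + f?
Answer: -15693/8 ≈ -1961.6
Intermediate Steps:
u(X, k) = -2 + X + k (u(X, k) = (X + k) - 2 = -2 + X + k)
n = -½ (n = 1/(-2 + 6 - 6) = 1/(-2) = -½ ≈ -0.50000)
893/n + 1405/(((-2 - 2*1)*2)) = 893/(-½) + 1405/(((-2 - 2*1)*2)) = 893*(-2) + 1405/(((-2 - 2)*2)) = -1786 + 1405/((-4*2)) = -1786 + 1405/(-8) = -1786 + 1405*(-⅛) = -1786 - 1405/8 = -15693/8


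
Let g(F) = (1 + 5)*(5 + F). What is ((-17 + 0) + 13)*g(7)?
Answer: -288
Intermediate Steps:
g(F) = 30 + 6*F (g(F) = 6*(5 + F) = 30 + 6*F)
((-17 + 0) + 13)*g(7) = ((-17 + 0) + 13)*(30 + 6*7) = (-17 + 13)*(30 + 42) = -4*72 = -288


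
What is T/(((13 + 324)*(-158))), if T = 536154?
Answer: -268077/26623 ≈ -10.069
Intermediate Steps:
T/(((13 + 324)*(-158))) = 536154/(((13 + 324)*(-158))) = 536154/((337*(-158))) = 536154/(-53246) = 536154*(-1/53246) = -268077/26623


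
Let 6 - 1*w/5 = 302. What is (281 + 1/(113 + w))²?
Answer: 147552783876/1868689 ≈ 78961.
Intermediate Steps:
w = -1480 (w = 30 - 5*302 = 30 - 1510 = -1480)
(281 + 1/(113 + w))² = (281 + 1/(113 - 1480))² = (281 + 1/(-1367))² = (281 - 1/1367)² = (384126/1367)² = 147552783876/1868689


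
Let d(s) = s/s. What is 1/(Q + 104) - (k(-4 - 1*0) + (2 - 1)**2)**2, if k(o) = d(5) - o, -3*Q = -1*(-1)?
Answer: -11193/311 ≈ -35.990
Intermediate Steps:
Q = -1/3 (Q = -(-1)*(-1)/3 = -1/3*1 = -1/3 ≈ -0.33333)
d(s) = 1
k(o) = 1 - o
1/(Q + 104) - (k(-4 - 1*0) + (2 - 1)**2)**2 = 1/(-1/3 + 104) - ((1 - (-4 - 1*0)) + (2 - 1)**2)**2 = 1/(311/3) - ((1 - (-4 + 0)) + 1**2)**2 = 3/311 - ((1 - 1*(-4)) + 1)**2 = 3/311 - ((1 + 4) + 1)**2 = 3/311 - (5 + 1)**2 = 3/311 - 1*6**2 = 3/311 - 1*36 = 3/311 - 36 = -11193/311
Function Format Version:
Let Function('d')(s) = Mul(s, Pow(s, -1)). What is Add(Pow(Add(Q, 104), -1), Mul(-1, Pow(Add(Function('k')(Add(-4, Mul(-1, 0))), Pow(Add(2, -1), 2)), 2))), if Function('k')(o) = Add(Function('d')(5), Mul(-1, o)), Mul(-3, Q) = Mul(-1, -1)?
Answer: Rational(-11193, 311) ≈ -35.990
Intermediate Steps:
Q = Rational(-1, 3) (Q = Mul(Rational(-1, 3), Mul(-1, -1)) = Mul(Rational(-1, 3), 1) = Rational(-1, 3) ≈ -0.33333)
Function('d')(s) = 1
Function('k')(o) = Add(1, Mul(-1, o))
Add(Pow(Add(Q, 104), -1), Mul(-1, Pow(Add(Function('k')(Add(-4, Mul(-1, 0))), Pow(Add(2, -1), 2)), 2))) = Add(Pow(Add(Rational(-1, 3), 104), -1), Mul(-1, Pow(Add(Add(1, Mul(-1, Add(-4, Mul(-1, 0)))), Pow(Add(2, -1), 2)), 2))) = Add(Pow(Rational(311, 3), -1), Mul(-1, Pow(Add(Add(1, Mul(-1, Add(-4, 0))), Pow(1, 2)), 2))) = Add(Rational(3, 311), Mul(-1, Pow(Add(Add(1, Mul(-1, -4)), 1), 2))) = Add(Rational(3, 311), Mul(-1, Pow(Add(Add(1, 4), 1), 2))) = Add(Rational(3, 311), Mul(-1, Pow(Add(5, 1), 2))) = Add(Rational(3, 311), Mul(-1, Pow(6, 2))) = Add(Rational(3, 311), Mul(-1, 36)) = Add(Rational(3, 311), -36) = Rational(-11193, 311)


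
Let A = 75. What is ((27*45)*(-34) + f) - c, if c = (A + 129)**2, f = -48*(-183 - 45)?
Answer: -71982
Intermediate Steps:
f = 10944 (f = -48*(-228) = 10944)
c = 41616 (c = (75 + 129)**2 = 204**2 = 41616)
((27*45)*(-34) + f) - c = ((27*45)*(-34) + 10944) - 1*41616 = (1215*(-34) + 10944) - 41616 = (-41310 + 10944) - 41616 = -30366 - 41616 = -71982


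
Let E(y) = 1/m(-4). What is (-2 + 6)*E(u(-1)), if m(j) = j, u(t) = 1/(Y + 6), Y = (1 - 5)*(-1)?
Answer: -1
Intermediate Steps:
Y = 4 (Y = -4*(-1) = 4)
u(t) = ⅒ (u(t) = 1/(4 + 6) = 1/10 = ⅒)
E(y) = -¼ (E(y) = 1/(-4) = -¼)
(-2 + 6)*E(u(-1)) = (-2 + 6)*(-¼) = 4*(-¼) = -1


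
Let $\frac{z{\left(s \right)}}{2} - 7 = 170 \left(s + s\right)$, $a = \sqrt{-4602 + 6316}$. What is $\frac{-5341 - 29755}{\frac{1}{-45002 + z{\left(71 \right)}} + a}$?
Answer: $\frac{115536032}{18575070495} - \frac{380344617344 \sqrt{1714}}{18575070495} \approx -847.71$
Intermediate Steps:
$a = \sqrt{1714} \approx 41.401$
$z{\left(s \right)} = 14 + 680 s$ ($z{\left(s \right)} = 14 + 2 \cdot 170 \left(s + s\right) = 14 + 2 \cdot 170 \cdot 2 s = 14 + 2 \cdot 340 s = 14 + 680 s$)
$\frac{-5341 - 29755}{\frac{1}{-45002 + z{\left(71 \right)}} + a} = \frac{-5341 - 29755}{\frac{1}{-45002 + \left(14 + 680 \cdot 71\right)} + \sqrt{1714}} = - \frac{35096}{\frac{1}{-45002 + \left(14 + 48280\right)} + \sqrt{1714}} = - \frac{35096}{\frac{1}{-45002 + 48294} + \sqrt{1714}} = - \frac{35096}{\frac{1}{3292} + \sqrt{1714}}$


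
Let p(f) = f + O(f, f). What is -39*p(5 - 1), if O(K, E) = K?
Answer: -312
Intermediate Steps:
p(f) = 2*f (p(f) = f + f = 2*f)
-39*p(5 - 1) = -78*(5 - 1) = -78*4 = -39*8 = -312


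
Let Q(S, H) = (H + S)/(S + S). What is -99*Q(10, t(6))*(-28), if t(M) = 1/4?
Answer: 28413/20 ≈ 1420.7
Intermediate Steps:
t(M) = ¼
Q(S, H) = (H + S)/(2*S) (Q(S, H) = (H + S)/((2*S)) = (H + S)*(1/(2*S)) = (H + S)/(2*S))
-99*Q(10, t(6))*(-28) = -99*(¼ + 10)/(2*10)*(-28) = -99*41/(2*10*4)*(-28) = -99*41/80*(-28) = -4059/80*(-28) = 28413/20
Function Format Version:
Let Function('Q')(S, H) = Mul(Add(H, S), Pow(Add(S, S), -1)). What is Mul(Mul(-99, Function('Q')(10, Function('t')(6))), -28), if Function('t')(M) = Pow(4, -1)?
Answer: Rational(28413, 20) ≈ 1420.7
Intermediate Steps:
Function('t')(M) = Rational(1, 4)
Function('Q')(S, H) = Mul(Rational(1, 2), Pow(S, -1), Add(H, S)) (Function('Q')(S, H) = Mul(Add(H, S), Pow(Mul(2, S), -1)) = Mul(Add(H, S), Mul(Rational(1, 2), Pow(S, -1))) = Mul(Rational(1, 2), Pow(S, -1), Add(H, S)))
Mul(Mul(-99, Function('Q')(10, Function('t')(6))), -28) = Mul(Mul(-99, Mul(Rational(1, 2), Pow(10, -1), Add(Rational(1, 4), 10))), -28) = Mul(Mul(-99, Mul(Rational(1, 2), Rational(1, 10), Rational(41, 4))), -28) = Mul(Mul(-99, Rational(41, 80)), -28) = Mul(Rational(-4059, 80), -28) = Rational(28413, 20)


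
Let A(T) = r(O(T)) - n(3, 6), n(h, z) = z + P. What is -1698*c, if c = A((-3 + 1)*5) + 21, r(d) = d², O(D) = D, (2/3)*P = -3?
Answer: -202911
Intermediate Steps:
P = -9/2 (P = (3/2)*(-3) = -9/2 ≈ -4.5000)
n(h, z) = -9/2 + z (n(h, z) = z - 9/2 = -9/2 + z)
A(T) = -3/2 + T² (A(T) = T² - (-9/2 + 6) = T² - 1*3/2 = T² - 3/2 = -3/2 + T²)
c = 239/2 (c = (-3/2 + ((-3 + 1)*5)²) + 21 = (-3/2 + (-2*5)²) + 21 = (-3/2 + (-10)²) + 21 = (-3/2 + 100) + 21 = 197/2 + 21 = 239/2 ≈ 119.50)
-1698*c = -1698*239/2 = -202911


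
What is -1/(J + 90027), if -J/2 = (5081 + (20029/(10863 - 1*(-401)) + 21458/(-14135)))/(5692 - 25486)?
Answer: -47750517760/4298860378172091 ≈ -1.1108e-5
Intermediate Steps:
J = 24515792571/47750517760 (J = -2*(5081 + (20029/(10863 - 1*(-401)) + 21458/(-14135)))/(5692 - 25486) = -2*(5081 + (20029/(10863 + 401) + 21458*(-1/14135)))/(-19794) = -2*(5081 + (20029/11264 - 21458/14135))*(-1)/19794 = -2*(5081 + 3764273/14474240)*(-1)/19794 = -73547377713*(-1)/(7237120*19794) = -2*(-24515792571/95501035520) = 24515792571/47750517760 ≈ 0.51341)
-1/(J + 90027) = -1/(24515792571/47750517760 + 90027) = -1/4298860378172091/47750517760 = -1*47750517760/4298860378172091 = -47750517760/4298860378172091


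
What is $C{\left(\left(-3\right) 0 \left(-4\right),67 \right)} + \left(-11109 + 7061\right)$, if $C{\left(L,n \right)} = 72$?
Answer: $-3976$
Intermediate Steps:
$C{\left(\left(-3\right) 0 \left(-4\right),67 \right)} + \left(-11109 + 7061\right) = 72 + \left(-11109 + 7061\right) = 72 - 4048 = -3976$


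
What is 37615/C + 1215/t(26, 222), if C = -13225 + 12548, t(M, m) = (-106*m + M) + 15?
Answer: -884436520/15903407 ≈ -55.613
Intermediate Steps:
t(M, m) = 15 + M - 106*m (t(M, m) = (M - 106*m) + 15 = 15 + M - 106*m)
C = -677
37615/C + 1215/t(26, 222) = 37615/(-677) + 1215/(15 + 26 - 106*222) = 37615*(-1/677) + 1215/(15 + 26 - 23532) = -37615/677 + 1215/(-23491) = -37615/677 + 1215*(-1/23491) = -37615/677 - 1215/23491 = -884436520/15903407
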